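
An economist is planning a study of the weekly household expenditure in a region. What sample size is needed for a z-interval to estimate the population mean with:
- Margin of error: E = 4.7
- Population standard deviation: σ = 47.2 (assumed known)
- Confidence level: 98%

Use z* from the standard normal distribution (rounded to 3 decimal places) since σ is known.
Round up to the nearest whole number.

Using z* since population σ is known (z-interval formula).

For 98% confidence, z* = 2.326 (from standard normal table)

Sample size formula for z-interval: n = (z*σ/E)²

n = (2.326 × 47.2 / 4.7)²
  = (23.358979)²
  = 545.6419

Round up to the nearest whole number: n = 546

546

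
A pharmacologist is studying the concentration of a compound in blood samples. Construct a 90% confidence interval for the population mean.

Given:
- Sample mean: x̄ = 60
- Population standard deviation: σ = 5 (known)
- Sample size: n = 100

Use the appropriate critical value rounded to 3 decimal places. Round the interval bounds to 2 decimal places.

The population standard deviation σ is known, so use a z-interval (standard normal critical value).

For 90% confidence, z* = 1.645 (from standard normal table)

Standard error: SE = σ/√n = 5/√100 = 0.500000

Margin of error: E = z* × SE = 1.645 × 0.500000 = 0.8225

Z-interval: x̄ ± E = 60 ± 0.8225 = (59.1775, 60.8225)

Rounded to 2 decimal places:

(59.18, 60.82)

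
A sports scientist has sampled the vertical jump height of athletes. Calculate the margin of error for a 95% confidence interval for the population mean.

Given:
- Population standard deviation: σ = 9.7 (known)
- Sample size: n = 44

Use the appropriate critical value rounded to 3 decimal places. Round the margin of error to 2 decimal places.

The population standard deviation σ is known, so use the z-interval margin of error formula.

For 95% confidence, z* = 1.96 (from standard normal table)

Margin of error formula for z-interval: E = z* × σ/√n

E = 1.96 × 9.7/√44
  = 1.96 × 1.462330
  = 2.8662

Rounded to 2 decimal places:

2.87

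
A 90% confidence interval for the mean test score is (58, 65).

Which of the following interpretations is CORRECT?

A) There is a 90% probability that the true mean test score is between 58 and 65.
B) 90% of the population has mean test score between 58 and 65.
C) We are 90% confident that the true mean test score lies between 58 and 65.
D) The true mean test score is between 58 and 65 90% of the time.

A confidence interval represents our confidence in the procedure, not a probability statement about the parameter.

Key concept: If we repeated this sampling process many times and computed a 90% CI each time, about 90% of those intervals would contain the true population parameter.

For this specific interval (58, 65):
- Midpoint (point estimate): 61.5
- Margin of error: 3.5

The correct interpretation is the one stating confidence that the true parameter lies in the interval — option C.

C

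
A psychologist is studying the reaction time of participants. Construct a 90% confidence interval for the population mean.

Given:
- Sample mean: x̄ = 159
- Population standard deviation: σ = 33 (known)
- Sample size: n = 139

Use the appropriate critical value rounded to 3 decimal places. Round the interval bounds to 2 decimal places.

The population standard deviation σ is known, so use a z-interval (standard normal critical value).

For 90% confidence, z* = 1.645 (from standard normal table)

Standard error: SE = σ/√n = 33/√139 = 2.799023

Margin of error: E = z* × SE = 1.645 × 2.799023 = 4.6044

Z-interval: x̄ ± E = 159 ± 4.6044 = (154.3956, 163.6044)

Rounded to 2 decimal places:

(154.40, 163.60)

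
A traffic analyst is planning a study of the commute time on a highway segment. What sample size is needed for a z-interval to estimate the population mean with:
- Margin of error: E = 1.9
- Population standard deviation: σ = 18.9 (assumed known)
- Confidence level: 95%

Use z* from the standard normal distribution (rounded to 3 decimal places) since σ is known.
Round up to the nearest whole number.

Using z* since population σ is known (z-interval formula).

For 95% confidence, z* = 1.96 (from standard normal table)

Sample size formula for z-interval: n = (z*σ/E)²

n = (1.96 × 18.9 / 1.9)²
  = (19.496842)²
  = 380.1269

Round up to the nearest whole number: n = 381

381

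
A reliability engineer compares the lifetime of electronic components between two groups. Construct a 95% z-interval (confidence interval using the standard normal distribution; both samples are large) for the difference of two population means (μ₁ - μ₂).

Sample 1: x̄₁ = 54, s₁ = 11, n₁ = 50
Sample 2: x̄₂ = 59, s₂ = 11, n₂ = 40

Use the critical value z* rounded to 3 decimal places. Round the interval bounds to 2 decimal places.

Both samples are large (n₁ = 50 ≥ 30, n₂ = 40 ≥ 30), so a z-interval for the difference of means applies.

Point estimate: x̄₁ - x̄₂ = 54 - 59 = -5

Standard error: SE = √(s₁²/n₁ + s₂²/n₂)
= √(11²/50 + 11²/40)
= √(2.420000 + 3.025000)
= 2.333452

For 95% confidence, z* = 1.96 (from standard normal table)
Margin of error: E = z* × SE = 1.96 × 2.333452 = 4.5736

Z-interval: (x̄₁ - x̄₂) ± E = -5 ± 4.5736 = (-9.5736, -0.4264)

Rounded to 2 decimal places:

(-9.57, -0.43)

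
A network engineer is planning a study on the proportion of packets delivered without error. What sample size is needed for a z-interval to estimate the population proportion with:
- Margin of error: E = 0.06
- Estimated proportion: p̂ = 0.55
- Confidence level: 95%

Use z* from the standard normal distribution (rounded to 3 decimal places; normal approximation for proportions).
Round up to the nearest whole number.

Using z* for proportion z-interval (normal approximation).

For 95% confidence, z* = 1.96 (from standard normal table)

Sample size formula for proportion z-interval: n = z*²p̂(1-p̂)/E²

n = 1.96² × 0.55 × 0.45 / 0.06²
  = 3.8416 × 0.2475 / 0.0036
  = 264.1100

Round up to the nearest whole number: n = 265

265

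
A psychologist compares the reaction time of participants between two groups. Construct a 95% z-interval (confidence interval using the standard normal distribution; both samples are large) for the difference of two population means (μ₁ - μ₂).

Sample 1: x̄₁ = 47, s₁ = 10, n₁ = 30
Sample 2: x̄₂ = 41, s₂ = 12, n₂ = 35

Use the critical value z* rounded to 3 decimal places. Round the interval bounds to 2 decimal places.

Both samples are large (n₁ = 30 ≥ 30, n₂ = 35 ≥ 30), so a z-interval for the difference of means applies.

Point estimate: x̄₁ - x̄₂ = 47 - 41 = 6

Standard error: SE = √(s₁²/n₁ + s₂²/n₂)
= √(10²/30 + 12²/35)
= √(3.333333 + 4.114286)
= 2.729033

For 95% confidence, z* = 1.96 (from standard normal table)
Margin of error: E = z* × SE = 1.96 × 2.729033 = 5.3489

Z-interval: (x̄₁ - x̄₂) ± E = 6 ± 5.3489 = (0.6511, 11.3489)

Rounded to 2 decimal places:

(0.65, 11.35)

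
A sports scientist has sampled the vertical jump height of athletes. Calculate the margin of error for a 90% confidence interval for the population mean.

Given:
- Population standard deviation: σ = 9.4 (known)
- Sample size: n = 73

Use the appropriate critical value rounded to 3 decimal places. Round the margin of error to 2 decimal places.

The population standard deviation σ is known, so use the z-interval margin of error formula.

For 90% confidence, z* = 1.645 (from standard normal table)

Margin of error formula for z-interval: E = z* × σ/√n

E = 1.645 × 9.4/√73
  = 1.645 × 1.100187
  = 1.8098

Rounded to 2 decimal places:

1.81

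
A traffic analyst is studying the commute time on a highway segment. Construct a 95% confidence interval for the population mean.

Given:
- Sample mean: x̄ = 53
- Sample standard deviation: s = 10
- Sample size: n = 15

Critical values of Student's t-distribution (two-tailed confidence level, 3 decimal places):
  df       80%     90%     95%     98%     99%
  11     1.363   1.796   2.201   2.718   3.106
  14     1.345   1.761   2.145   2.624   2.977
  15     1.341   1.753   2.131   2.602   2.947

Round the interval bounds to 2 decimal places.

The population standard deviation σ is unknown (only the sample standard deviation s is given), so use a t-interval with df = n - 1 = 15 - 1 = 14.

For 95% confidence with df = 14, t* = 2.145 (from t-table)

Standard error: SE = s/√n = 10/√15 = 2.581989

Margin of error: E = t* × SE = 2.145 × 2.581989 = 5.5384

T-interval: x̄ ± E = 53 ± 5.5384 = (47.4616, 58.5384)

Rounded to 2 decimal places:

(47.46, 58.54)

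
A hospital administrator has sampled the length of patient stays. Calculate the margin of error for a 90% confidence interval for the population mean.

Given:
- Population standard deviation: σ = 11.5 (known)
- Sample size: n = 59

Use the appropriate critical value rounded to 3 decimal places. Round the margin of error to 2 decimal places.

The population standard deviation σ is known, so use the z-interval margin of error formula.

For 90% confidence, z* = 1.645 (from standard normal table)

Margin of error formula for z-interval: E = z* × σ/√n

E = 1.645 × 11.5/√59
  = 1.645 × 1.497172
  = 2.4628

Rounded to 2 decimal places:

2.46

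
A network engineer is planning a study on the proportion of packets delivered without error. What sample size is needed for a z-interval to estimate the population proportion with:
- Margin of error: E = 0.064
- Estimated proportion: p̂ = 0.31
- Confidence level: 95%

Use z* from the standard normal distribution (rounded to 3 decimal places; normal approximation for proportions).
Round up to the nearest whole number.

Using z* for proportion z-interval (normal approximation).

For 95% confidence, z* = 1.96 (from standard normal table)

Sample size formula for proportion z-interval: n = z*²p̂(1-p̂)/E²

n = 1.96² × 0.31 × 0.69 / 0.064²
  = 3.8416 × 0.2139 / 0.004096
  = 200.6148

Round up to the nearest whole number: n = 201

201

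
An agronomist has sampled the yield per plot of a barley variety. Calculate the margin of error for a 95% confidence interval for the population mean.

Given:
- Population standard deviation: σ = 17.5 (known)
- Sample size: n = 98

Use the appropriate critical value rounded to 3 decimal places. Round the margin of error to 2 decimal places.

The population standard deviation σ is known, so use the z-interval margin of error formula.

For 95% confidence, z* = 1.96 (from standard normal table)

Margin of error formula for z-interval: E = z* × σ/√n

E = 1.96 × 17.5/√98
  = 1.96 × 1.767767
  = 3.4648

Rounded to 2 decimal places:

3.46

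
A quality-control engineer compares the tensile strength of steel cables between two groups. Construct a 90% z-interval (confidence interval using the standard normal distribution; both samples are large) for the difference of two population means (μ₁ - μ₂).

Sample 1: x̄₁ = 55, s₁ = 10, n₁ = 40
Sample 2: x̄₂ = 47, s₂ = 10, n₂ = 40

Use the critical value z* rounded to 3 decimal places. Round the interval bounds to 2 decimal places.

Both samples are large (n₁ = 40 ≥ 30, n₂ = 40 ≥ 30), so a z-interval for the difference of means applies.

Point estimate: x̄₁ - x̄₂ = 55 - 47 = 8

Standard error: SE = √(s₁²/n₁ + s₂²/n₂)
= √(10²/40 + 10²/40)
= √(2.500000 + 2.500000)
= 2.236068

For 90% confidence, z* = 1.645 (from standard normal table)
Margin of error: E = z* × SE = 1.645 × 2.236068 = 3.6783

Z-interval: (x̄₁ - x̄₂) ± E = 8 ± 3.6783 = (4.3217, 11.6783)

Rounded to 2 decimal places:

(4.32, 11.68)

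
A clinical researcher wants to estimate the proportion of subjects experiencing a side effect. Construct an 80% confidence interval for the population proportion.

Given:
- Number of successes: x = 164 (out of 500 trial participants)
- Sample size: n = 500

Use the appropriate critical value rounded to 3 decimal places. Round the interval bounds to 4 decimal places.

Sample proportion: p̂ = 164/500 = 0.328000

Check conditions for normal approximation:
  np̂ = 164 ≥ 10 ✓
  n(1-p̂) = 336 ≥ 10 ✓

The sample is large enough, so use a z-interval (normal approximation) for the proportion.

For 80% confidence, z* = 1.282 (from standard normal table)

Standard error: SE = √(p̂(1-p̂)/n) = √(0.328000×0.672000/500) = 0.02099600

Margin of error: E = z* × SE = 1.282 × 0.02099600 = 0.026917

Z-interval: p̂ ± E = 0.328000 ± 0.026917 = (0.301083, 0.354917)

Rounded to 4 decimal places:

(0.3011, 0.3549)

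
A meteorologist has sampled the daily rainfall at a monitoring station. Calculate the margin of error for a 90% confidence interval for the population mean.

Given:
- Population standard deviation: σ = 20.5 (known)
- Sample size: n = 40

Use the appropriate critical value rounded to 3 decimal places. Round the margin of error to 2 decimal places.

The population standard deviation σ is known, so use the z-interval margin of error formula.

For 90% confidence, z* = 1.645 (from standard normal table)

Margin of error formula for z-interval: E = z* × σ/√n

E = 1.645 × 20.5/√40
  = 1.645 × 3.241335
  = 5.3320

Rounded to 2 decimal places:

5.33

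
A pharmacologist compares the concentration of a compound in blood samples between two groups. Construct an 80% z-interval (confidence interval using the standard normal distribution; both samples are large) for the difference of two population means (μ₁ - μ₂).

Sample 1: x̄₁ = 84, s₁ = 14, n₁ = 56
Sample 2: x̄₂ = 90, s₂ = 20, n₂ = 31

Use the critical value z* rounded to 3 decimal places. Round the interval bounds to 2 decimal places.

Both samples are large (n₁ = 56 ≥ 30, n₂ = 31 ≥ 30), so a z-interval for the difference of means applies.

Point estimate: x̄₁ - x̄₂ = 84 - 90 = -6

Standard error: SE = √(s₁²/n₁ + s₂²/n₂)
= √(14²/56 + 20²/31)
= √(3.500000 + 12.903226)
= 4.050090

For 80% confidence, z* = 1.282 (from standard normal table)
Margin of error: E = z* × SE = 1.282 × 4.050090 = 5.1922

Z-interval: (x̄₁ - x̄₂) ± E = -6 ± 5.1922 = (-11.1922, -0.8078)

Rounded to 2 decimal places:

(-11.19, -0.81)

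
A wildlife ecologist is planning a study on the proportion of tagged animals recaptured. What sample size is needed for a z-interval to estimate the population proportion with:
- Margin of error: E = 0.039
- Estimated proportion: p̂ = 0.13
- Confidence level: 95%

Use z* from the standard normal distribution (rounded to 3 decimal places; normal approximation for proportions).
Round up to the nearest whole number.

Using z* for proportion z-interval (normal approximation).

For 95% confidence, z* = 1.96 (from standard normal table)

Sample size formula for proportion z-interval: n = z*²p̂(1-p̂)/E²

n = 1.96² × 0.13 × 0.87 / 0.039²
  = 3.8416 × 0.1131 / 0.001521
  = 285.6574

Round up to the nearest whole number: n = 286

286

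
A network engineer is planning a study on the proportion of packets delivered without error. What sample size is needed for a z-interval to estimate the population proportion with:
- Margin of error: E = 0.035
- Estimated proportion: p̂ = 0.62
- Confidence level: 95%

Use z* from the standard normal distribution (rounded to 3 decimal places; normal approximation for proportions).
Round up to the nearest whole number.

Using z* for proportion z-interval (normal approximation).

For 95% confidence, z* = 1.96 (from standard normal table)

Sample size formula for proportion z-interval: n = z*²p̂(1-p̂)/E²

n = 1.96² × 0.62 × 0.38 / 0.035²
  = 3.8416 × 0.2356 / 0.001225
  = 738.8416

Round up to the nearest whole number: n = 739

739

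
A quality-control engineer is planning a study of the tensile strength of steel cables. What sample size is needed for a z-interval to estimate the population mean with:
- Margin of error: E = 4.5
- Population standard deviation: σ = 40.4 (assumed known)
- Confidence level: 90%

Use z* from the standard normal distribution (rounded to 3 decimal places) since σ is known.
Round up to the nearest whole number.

Using z* since population σ is known (z-interval formula).

For 90% confidence, z* = 1.645 (from standard normal table)

Sample size formula for z-interval: n = (z*σ/E)²

n = (1.645 × 40.4 / 4.5)²
  = (14.768444)²
  = 218.1070

Round up to the nearest whole number: n = 219

219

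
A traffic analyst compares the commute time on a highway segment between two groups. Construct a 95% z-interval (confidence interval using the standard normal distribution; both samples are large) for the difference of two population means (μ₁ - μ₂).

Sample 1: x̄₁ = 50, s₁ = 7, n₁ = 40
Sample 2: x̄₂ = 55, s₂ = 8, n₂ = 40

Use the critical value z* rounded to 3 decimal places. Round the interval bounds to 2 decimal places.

Both samples are large (n₁ = 40 ≥ 30, n₂ = 40 ≥ 30), so a z-interval for the difference of means applies.

Point estimate: x̄₁ - x̄₂ = 50 - 55 = -5

Standard error: SE = √(s₁²/n₁ + s₂²/n₂)
= √(7²/40 + 8²/40)
= √(1.225000 + 1.600000)
= 1.680774

For 95% confidence, z* = 1.96 (from standard normal table)
Margin of error: E = z* × SE = 1.96 × 1.680774 = 3.2943

Z-interval: (x̄₁ - x̄₂) ± E = -5 ± 3.2943 = (-8.2943, -1.7057)

Rounded to 2 decimal places:

(-8.29, -1.71)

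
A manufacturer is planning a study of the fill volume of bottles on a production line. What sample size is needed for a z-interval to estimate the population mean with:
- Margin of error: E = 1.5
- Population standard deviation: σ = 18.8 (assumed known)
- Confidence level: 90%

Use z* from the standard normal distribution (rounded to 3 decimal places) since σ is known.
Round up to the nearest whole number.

Using z* since population σ is known (z-interval formula).

For 90% confidence, z* = 1.645 (from standard normal table)

Sample size formula for z-interval: n = (z*σ/E)²

n = (1.645 × 18.8 / 1.5)²
  = (20.617333)²
  = 425.0744

Round up to the nearest whole number: n = 426

426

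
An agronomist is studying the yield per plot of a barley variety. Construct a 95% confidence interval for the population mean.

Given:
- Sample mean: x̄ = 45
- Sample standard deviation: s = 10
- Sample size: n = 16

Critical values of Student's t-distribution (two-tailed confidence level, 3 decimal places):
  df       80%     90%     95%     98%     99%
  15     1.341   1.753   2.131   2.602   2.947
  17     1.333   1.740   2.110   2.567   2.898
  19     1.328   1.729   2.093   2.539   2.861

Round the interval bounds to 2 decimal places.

The population standard deviation σ is unknown (only the sample standard deviation s is given), so use a t-interval with df = n - 1 = 16 - 1 = 15.

For 95% confidence with df = 15, t* = 2.131 (from t-table)

Standard error: SE = s/√n = 10/√16 = 2.500000

Margin of error: E = t* × SE = 2.131 × 2.500000 = 5.3275

T-interval: x̄ ± E = 45 ± 5.3275 = (39.6725, 50.3275)

Rounded to 2 decimal places:

(39.67, 50.33)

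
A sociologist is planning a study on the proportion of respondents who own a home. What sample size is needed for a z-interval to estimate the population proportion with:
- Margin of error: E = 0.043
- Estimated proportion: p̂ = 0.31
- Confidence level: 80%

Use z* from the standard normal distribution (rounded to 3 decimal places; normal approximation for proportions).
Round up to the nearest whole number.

Using z* for proportion z-interval (normal approximation).

For 80% confidence, z* = 1.282 (from standard normal table)

Sample size formula for proportion z-interval: n = z*²p̂(1-p̂)/E²

n = 1.282² × 0.31 × 0.69 / 0.043²
  = 1.643524 × 0.2139 / 0.001849
  = 190.1297

Round up to the nearest whole number: n = 191

191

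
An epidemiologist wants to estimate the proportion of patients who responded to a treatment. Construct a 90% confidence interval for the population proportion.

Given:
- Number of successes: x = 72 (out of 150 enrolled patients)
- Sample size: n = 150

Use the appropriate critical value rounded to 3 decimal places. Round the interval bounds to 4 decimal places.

Sample proportion: p̂ = 72/150 = 0.480000

Check conditions for normal approximation:
  np̂ = 72 ≥ 10 ✓
  n(1-p̂) = 78 ≥ 10 ✓

The sample is large enough, so use a z-interval (normal approximation) for the proportion.

For 90% confidence, z* = 1.645 (from standard normal table)

Standard error: SE = √(p̂(1-p̂)/n) = √(0.480000×0.520000/150) = 0.04079216

Margin of error: E = z* × SE = 1.645 × 0.04079216 = 0.067103

Z-interval: p̂ ± E = 0.480000 ± 0.067103 = (0.412897, 0.547103)

Rounded to 4 decimal places:

(0.4129, 0.5471)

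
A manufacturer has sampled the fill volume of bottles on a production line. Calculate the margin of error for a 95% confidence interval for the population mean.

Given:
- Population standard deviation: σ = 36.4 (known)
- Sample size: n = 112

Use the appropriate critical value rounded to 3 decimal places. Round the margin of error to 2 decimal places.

The population standard deviation σ is known, so use the z-interval margin of error formula.

For 95% confidence, z* = 1.96 (from standard normal table)

Margin of error formula for z-interval: E = z* × σ/√n

E = 1.96 × 36.4/√112
  = 1.96 × 3.439477
  = 6.7414

Rounded to 2 decimal places:

6.74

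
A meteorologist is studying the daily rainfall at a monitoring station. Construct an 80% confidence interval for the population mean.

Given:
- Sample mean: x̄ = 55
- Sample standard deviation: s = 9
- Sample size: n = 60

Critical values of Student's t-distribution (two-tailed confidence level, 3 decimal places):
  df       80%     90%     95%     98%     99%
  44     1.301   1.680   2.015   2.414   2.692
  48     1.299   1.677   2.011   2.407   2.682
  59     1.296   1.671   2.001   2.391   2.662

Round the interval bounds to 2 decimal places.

The population standard deviation σ is unknown (only the sample standard deviation s is given), so use a t-interval with df = n - 1 = 60 - 1 = 59.

For 80% confidence with df = 59, t* = 1.296 (from t-table)

Standard error: SE = s/√n = 9/√60 = 1.161895

Margin of error: E = t* × SE = 1.296 × 1.161895 = 1.5058

T-interval: x̄ ± E = 55 ± 1.5058 = (53.4942, 56.5058)

Rounded to 2 decimal places:

(53.49, 56.51)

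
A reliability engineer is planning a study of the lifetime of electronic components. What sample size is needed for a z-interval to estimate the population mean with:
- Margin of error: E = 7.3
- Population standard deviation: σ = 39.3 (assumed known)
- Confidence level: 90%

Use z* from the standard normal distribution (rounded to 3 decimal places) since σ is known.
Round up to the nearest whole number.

Using z* since population σ is known (z-interval formula).

For 90% confidence, z* = 1.645 (from standard normal table)

Sample size formula for z-interval: n = (z*σ/E)²

n = (1.645 × 39.3 / 7.3)²
  = (8.855959)²
  = 78.4280

Round up to the nearest whole number: n = 79

79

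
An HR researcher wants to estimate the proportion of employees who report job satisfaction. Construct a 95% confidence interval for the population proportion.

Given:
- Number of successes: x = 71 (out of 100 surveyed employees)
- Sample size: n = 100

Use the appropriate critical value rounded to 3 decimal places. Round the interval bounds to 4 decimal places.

Sample proportion: p̂ = 71/100 = 0.710000

Check conditions for normal approximation:
  np̂ = 71 ≥ 10 ✓
  n(1-p̂) = 29 ≥ 10 ✓

The sample is large enough, so use a z-interval (normal approximation) for the proportion.

For 95% confidence, z* = 1.96 (from standard normal table)

Standard error: SE = √(p̂(1-p̂)/n) = √(0.710000×0.290000/100) = 0.04537621

Margin of error: E = z* × SE = 1.96 × 0.04537621 = 0.088937

Z-interval: p̂ ± E = 0.710000 ± 0.088937 = (0.621063, 0.798937)

Rounded to 4 decimal places:

(0.6211, 0.7989)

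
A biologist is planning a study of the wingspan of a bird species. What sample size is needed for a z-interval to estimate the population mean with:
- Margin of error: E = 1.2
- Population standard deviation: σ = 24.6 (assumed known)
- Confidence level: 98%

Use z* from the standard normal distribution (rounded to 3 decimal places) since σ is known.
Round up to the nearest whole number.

Using z* since population σ is known (z-interval formula).

For 98% confidence, z* = 2.326 (from standard normal table)

Sample size formula for z-interval: n = (z*σ/E)²

n = (2.326 × 24.6 / 1.2)²
  = (47.683000)²
  = 2273.6685

Round up to the nearest whole number: n = 2274

2274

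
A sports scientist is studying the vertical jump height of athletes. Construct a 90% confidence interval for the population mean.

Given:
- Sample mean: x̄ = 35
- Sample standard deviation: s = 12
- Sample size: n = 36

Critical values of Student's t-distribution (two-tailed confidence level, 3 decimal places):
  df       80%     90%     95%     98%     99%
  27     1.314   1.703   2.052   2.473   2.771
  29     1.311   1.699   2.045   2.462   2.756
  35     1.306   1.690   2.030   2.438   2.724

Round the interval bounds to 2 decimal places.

The population standard deviation σ is unknown (only the sample standard deviation s is given), so use a t-interval with df = n - 1 = 36 - 1 = 35.

For 90% confidence with df = 35, t* = 1.690 (from t-table)

Standard error: SE = s/√n = 12/√36 = 2.000000

Margin of error: E = t* × SE = 1.690 × 2.000000 = 3.3800

T-interval: x̄ ± E = 35 ± 3.3800 = (31.6200, 38.3800)

Rounded to 2 decimal places:

(31.62, 38.38)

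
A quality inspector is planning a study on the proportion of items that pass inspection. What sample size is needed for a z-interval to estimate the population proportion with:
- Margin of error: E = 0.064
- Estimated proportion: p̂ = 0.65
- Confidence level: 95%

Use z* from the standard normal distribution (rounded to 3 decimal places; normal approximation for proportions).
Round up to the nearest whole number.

Using z* for proportion z-interval (normal approximation).

For 95% confidence, z* = 1.96 (from standard normal table)

Sample size formula for proportion z-interval: n = z*²p̂(1-p̂)/E²

n = 1.96² × 0.65 × 0.35 / 0.064²
  = 3.8416 × 0.2275 / 0.004096
  = 213.3701

Round up to the nearest whole number: n = 214

214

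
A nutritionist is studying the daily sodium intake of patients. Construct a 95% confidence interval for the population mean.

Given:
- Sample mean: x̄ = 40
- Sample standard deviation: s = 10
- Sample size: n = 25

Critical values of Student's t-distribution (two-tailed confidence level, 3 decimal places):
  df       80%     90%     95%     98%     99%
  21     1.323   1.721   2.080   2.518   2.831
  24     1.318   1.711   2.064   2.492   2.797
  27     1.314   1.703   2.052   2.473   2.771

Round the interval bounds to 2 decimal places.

The population standard deviation σ is unknown (only the sample standard deviation s is given), so use a t-interval with df = n - 1 = 25 - 1 = 24.

For 95% confidence with df = 24, t* = 2.064 (from t-table)

Standard error: SE = s/√n = 10/√25 = 2.000000

Margin of error: E = t* × SE = 2.064 × 2.000000 = 4.1280

T-interval: x̄ ± E = 40 ± 4.1280 = (35.8720, 44.1280)

Rounded to 2 decimal places:

(35.87, 44.13)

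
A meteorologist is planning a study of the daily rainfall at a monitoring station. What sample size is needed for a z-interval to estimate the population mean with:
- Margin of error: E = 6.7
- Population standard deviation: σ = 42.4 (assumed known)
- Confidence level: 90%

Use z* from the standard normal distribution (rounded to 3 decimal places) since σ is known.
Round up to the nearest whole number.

Using z* since population σ is known (z-interval formula).

For 90% confidence, z* = 1.645 (from standard normal table)

Sample size formula for z-interval: n = (z*σ/E)²

n = (1.645 × 42.4 / 6.7)²
  = (10.410149)²
  = 108.3712

Round up to the nearest whole number: n = 109

109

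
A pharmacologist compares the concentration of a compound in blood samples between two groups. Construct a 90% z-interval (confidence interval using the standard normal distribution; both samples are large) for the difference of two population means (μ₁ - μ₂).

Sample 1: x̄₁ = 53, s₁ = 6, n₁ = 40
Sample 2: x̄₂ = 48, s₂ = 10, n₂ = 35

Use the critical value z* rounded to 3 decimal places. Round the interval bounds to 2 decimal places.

Both samples are large (n₁ = 40 ≥ 30, n₂ = 35 ≥ 30), so a z-interval for the difference of means applies.

Point estimate: x̄₁ - x̄₂ = 53 - 48 = 5

Standard error: SE = √(s₁²/n₁ + s₂²/n₂)
= √(6²/40 + 10²/35)
= √(0.900000 + 2.857143)
= 1.938335

For 90% confidence, z* = 1.645 (from standard normal table)
Margin of error: E = z* × SE = 1.645 × 1.938335 = 3.1886

Z-interval: (x̄₁ - x̄₂) ± E = 5 ± 3.1886 = (1.8114, 8.1886)

Rounded to 2 decimal places:

(1.81, 8.19)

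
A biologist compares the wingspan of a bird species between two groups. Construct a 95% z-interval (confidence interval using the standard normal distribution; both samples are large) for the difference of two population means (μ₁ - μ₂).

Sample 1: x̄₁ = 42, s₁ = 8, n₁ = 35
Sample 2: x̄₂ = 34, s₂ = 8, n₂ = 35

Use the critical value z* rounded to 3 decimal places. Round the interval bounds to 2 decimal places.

Both samples are large (n₁ = 35 ≥ 30, n₂ = 35 ≥ 30), so a z-interval for the difference of means applies.

Point estimate: x̄₁ - x̄₂ = 42 - 34 = 8

Standard error: SE = √(s₁²/n₁ + s₂²/n₂)
= √(8²/35 + 8²/35)
= √(1.828571 + 1.828571)
= 1.912366

For 95% confidence, z* = 1.96 (from standard normal table)
Margin of error: E = z* × SE = 1.96 × 1.912366 = 3.7482

Z-interval: (x̄₁ - x̄₂) ± E = 8 ± 3.7482 = (4.2518, 11.7482)

Rounded to 2 decimal places:

(4.25, 11.75)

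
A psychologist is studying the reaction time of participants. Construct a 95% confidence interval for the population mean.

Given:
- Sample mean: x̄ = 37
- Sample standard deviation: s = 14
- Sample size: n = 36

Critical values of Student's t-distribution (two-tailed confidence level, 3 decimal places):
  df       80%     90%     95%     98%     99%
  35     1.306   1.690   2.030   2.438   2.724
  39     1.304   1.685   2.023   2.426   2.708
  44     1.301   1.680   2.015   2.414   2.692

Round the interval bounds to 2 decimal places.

The population standard deviation σ is unknown (only the sample standard deviation s is given), so use a t-interval with df = n - 1 = 36 - 1 = 35.

For 95% confidence with df = 35, t* = 2.030 (from t-table)

Standard error: SE = s/√n = 14/√36 = 2.333333

Margin of error: E = t* × SE = 2.030 × 2.333333 = 4.7367

T-interval: x̄ ± E = 37 ± 4.7367 = (32.2633, 41.7367)

Rounded to 2 decimal places:

(32.26, 41.74)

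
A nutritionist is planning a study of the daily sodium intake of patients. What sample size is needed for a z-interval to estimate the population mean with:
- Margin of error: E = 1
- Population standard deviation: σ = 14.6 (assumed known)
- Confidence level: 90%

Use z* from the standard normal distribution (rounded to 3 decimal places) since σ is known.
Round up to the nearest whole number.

Using z* since population σ is known (z-interval formula).

For 90% confidence, z* = 1.645 (from standard normal table)

Sample size formula for z-interval: n = (z*σ/E)²

n = (1.645 × 14.6 / 1)²
  = (24.017000)²
  = 576.8163

Round up to the nearest whole number: n = 577

577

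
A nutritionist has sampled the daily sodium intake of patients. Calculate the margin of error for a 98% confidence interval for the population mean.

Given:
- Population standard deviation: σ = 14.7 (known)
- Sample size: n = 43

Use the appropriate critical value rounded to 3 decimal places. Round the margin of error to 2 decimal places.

The population standard deviation σ is known, so use the z-interval margin of error formula.

For 98% confidence, z* = 2.326 (from standard normal table)

Margin of error formula for z-interval: E = z* × σ/√n

E = 2.326 × 14.7/√43
  = 2.326 × 2.241729
  = 5.2143

Rounded to 2 decimal places:

5.21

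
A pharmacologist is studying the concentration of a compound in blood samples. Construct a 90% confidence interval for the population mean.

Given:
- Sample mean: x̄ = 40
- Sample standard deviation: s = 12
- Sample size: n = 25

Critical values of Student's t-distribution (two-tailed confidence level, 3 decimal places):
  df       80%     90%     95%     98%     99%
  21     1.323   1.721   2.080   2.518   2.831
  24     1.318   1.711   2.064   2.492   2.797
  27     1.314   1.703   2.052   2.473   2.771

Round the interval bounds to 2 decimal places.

The population standard deviation σ is unknown (only the sample standard deviation s is given), so use a t-interval with df = n - 1 = 25 - 1 = 24.

For 90% confidence with df = 24, t* = 1.711 (from t-table)

Standard error: SE = s/√n = 12/√25 = 2.400000

Margin of error: E = t* × SE = 1.711 × 2.400000 = 4.1064

T-interval: x̄ ± E = 40 ± 4.1064 = (35.8936, 44.1064)

Rounded to 2 decimal places:

(35.89, 44.11)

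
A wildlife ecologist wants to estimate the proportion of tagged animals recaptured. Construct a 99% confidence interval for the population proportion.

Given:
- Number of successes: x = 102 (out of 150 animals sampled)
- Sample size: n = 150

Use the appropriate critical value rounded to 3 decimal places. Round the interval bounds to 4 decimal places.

Sample proportion: p̂ = 102/150 = 0.680000

Check conditions for normal approximation:
  np̂ = 102 ≥ 10 ✓
  n(1-p̂) = 48 ≥ 10 ✓

The sample is large enough, so use a z-interval (normal approximation) for the proportion.

For 99% confidence, z* = 2.576 (from standard normal table)

Standard error: SE = √(p̂(1-p̂)/n) = √(0.680000×0.320000/150) = 0.03808762

Margin of error: E = z* × SE = 2.576 × 0.03808762 = 0.098114

Z-interval: p̂ ± E = 0.680000 ± 0.098114 = (0.581886, 0.778114)

Rounded to 4 decimal places:

(0.5819, 0.7781)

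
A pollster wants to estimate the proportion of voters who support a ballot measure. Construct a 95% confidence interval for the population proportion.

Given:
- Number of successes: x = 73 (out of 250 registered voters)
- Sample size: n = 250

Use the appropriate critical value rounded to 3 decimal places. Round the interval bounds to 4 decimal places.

Sample proportion: p̂ = 73/250 = 0.292000

Check conditions for normal approximation:
  np̂ = 73 ≥ 10 ✓
  n(1-p̂) = 177 ≥ 10 ✓

The sample is large enough, so use a z-interval (normal approximation) for the proportion.

For 95% confidence, z* = 1.96 (from standard normal table)

Standard error: SE = √(p̂(1-p̂)/n) = √(0.292000×0.708000/250) = 0.02875663

Margin of error: E = z* × SE = 1.96 × 0.02875663 = 0.056363

Z-interval: p̂ ± E = 0.292000 ± 0.056363 = (0.235637, 0.348363)

Rounded to 4 decimal places:

(0.2356, 0.3484)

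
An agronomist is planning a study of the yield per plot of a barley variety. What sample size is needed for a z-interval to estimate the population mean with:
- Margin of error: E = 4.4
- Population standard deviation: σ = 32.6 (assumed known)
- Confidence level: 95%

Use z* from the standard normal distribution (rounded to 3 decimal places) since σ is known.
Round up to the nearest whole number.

Using z* since population σ is known (z-interval formula).

For 95% confidence, z* = 1.96 (from standard normal table)

Sample size formula for z-interval: n = (z*σ/E)²

n = (1.96 × 32.6 / 4.4)²
  = (14.521818)²
  = 210.8832

Round up to the nearest whole number: n = 211

211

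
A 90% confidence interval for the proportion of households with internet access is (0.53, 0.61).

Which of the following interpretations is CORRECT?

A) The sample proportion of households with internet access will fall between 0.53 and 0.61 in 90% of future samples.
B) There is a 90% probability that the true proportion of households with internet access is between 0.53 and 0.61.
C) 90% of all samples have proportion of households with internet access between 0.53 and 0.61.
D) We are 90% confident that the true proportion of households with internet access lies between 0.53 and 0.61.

A confidence interval represents our confidence in the procedure, not a probability statement about the parameter.

Key concept: If we repeated this sampling process many times and computed a 90% CI each time, about 90% of those intervals would contain the true population parameter.

For this specific interval (0.53, 0.61):
- Midpoint (point estimate): 0.57
- Margin of error: 0.04

The correct interpretation is the one stating confidence that the true parameter lies in the interval — option D.

D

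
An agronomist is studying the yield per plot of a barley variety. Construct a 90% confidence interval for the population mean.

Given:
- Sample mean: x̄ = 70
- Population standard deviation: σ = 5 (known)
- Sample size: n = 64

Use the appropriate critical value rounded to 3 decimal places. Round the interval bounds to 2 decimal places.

The population standard deviation σ is known, so use a z-interval (standard normal critical value).

For 90% confidence, z* = 1.645 (from standard normal table)

Standard error: SE = σ/√n = 5/√64 = 0.625000

Margin of error: E = z* × SE = 1.645 × 0.625000 = 1.0281

Z-interval: x̄ ± E = 70 ± 1.0281 = (68.9719, 71.0281)

Rounded to 2 decimal places:

(68.97, 71.03)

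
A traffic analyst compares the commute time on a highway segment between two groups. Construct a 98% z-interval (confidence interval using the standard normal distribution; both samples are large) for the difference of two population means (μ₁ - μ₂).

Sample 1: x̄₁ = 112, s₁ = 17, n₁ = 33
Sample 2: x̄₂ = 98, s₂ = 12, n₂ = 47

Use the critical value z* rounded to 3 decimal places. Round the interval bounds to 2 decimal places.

Both samples are large (n₁ = 33 ≥ 30, n₂ = 47 ≥ 30), so a z-interval for the difference of means applies.

Point estimate: x̄₁ - x̄₂ = 112 - 98 = 14

Standard error: SE = √(s₁²/n₁ + s₂²/n₂)
= √(17²/33 + 12²/47)
= √(8.757576 + 3.063830)
= 3.438227

For 98% confidence, z* = 2.326 (from standard normal table)
Margin of error: E = z* × SE = 2.326 × 3.438227 = 7.9973

Z-interval: (x̄₁ - x̄₂) ± E = 14 ± 7.9973 = (6.0027, 21.9973)

Rounded to 2 decimal places:

(6.00, 22.00)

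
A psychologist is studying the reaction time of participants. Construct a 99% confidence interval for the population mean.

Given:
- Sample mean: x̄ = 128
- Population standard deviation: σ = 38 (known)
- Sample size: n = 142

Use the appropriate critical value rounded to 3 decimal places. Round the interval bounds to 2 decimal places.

The population standard deviation σ is known, so use a z-interval (standard normal critical value).

For 99% confidence, z* = 2.576 (from standard normal table)

Standard error: SE = σ/√n = 38/√142 = 3.188889

Margin of error: E = z* × SE = 2.576 × 3.188889 = 8.2146

Z-interval: x̄ ± E = 128 ± 8.2146 = (119.7854, 136.2146)

Rounded to 2 decimal places:

(119.79, 136.21)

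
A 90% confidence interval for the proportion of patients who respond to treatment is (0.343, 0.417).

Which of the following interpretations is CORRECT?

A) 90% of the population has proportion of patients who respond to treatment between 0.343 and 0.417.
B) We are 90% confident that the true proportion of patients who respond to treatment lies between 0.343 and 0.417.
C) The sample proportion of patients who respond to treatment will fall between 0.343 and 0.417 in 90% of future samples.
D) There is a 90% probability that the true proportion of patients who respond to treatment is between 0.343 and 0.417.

A confidence interval represents our confidence in the procedure, not a probability statement about the parameter.

Key concept: If we repeated this sampling process many times and computed a 90% CI each time, about 90% of those intervals would contain the true population parameter.

For this specific interval (0.343, 0.417):
- Midpoint (point estimate): 0.38
- Margin of error: 0.037

The correct interpretation is the one stating confidence that the true parameter lies in the interval — option B.

B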